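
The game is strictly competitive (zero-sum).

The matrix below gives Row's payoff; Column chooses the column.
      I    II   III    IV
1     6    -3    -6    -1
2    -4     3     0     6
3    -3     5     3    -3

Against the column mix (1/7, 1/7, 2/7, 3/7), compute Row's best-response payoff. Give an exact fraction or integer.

17/7

1: (6)·(1/7) + (-3)·(1/7) + (-6)·(2/7) + (-1)·(3/7) = -12/7.
2: (-4)·(1/7) + (3)·(1/7) + (0)·(2/7) + (6)·(3/7) = 17/7.
3: (-3)·(1/7) + (5)·(1/7) + (3)·(2/7) + (-3)·(3/7) = -1/7.
The best pure response is 2 with expected payoff 17/7.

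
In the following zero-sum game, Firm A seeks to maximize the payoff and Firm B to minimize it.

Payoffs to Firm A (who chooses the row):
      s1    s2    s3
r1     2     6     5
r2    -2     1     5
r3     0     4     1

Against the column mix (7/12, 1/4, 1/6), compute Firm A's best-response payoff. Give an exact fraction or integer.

7/2

r1: (2)·(7/12) + (6)·(1/4) + (5)·(1/6) = 7/2.
r2: (-2)·(7/12) + (1)·(1/4) + (5)·(1/6) = -1/12.
r3: (0)·(7/12) + (4)·(1/4) + (1)·(1/6) = 7/6.
The best pure response is r1 with expected payoff 7/2.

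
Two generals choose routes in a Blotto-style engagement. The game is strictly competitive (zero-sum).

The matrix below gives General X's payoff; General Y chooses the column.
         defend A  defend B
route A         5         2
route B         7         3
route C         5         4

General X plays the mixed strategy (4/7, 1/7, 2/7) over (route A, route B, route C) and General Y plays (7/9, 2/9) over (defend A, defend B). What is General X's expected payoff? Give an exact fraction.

33/7

Against (7/9, 2/9), each row's expected payoff is route A: 13/3; route B: 55/9; route C: 43/9.
Taking the (4/7, 1/7, 2/7)-weighted average: (4/7)·(13/3) + (1/7)·(55/9) + (2/7)·(43/9) = 33/7.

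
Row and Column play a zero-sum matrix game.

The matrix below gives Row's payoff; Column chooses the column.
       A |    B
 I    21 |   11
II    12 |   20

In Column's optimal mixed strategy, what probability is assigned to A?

1/2

Row minima are 11 and 12, so Row's maximin is 12; column maxima are 21 and 20, so Column's minimax is 20. These differ, so the equilibrium is in mixed strategies.
Let Column play A with probability q. Row is indifferent when 21q + 11(1−q) = 12q + 20(1−q), giving q = 1/2.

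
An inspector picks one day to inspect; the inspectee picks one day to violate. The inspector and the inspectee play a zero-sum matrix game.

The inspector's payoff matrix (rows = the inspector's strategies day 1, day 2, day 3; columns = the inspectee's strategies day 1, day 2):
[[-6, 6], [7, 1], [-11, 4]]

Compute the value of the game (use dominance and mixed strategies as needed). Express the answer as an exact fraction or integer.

Row day 3 is strictly dominated by row day 1, so the inspector never plays it.
The remaining 2×2 game on (day 1, day 2) × (day 1, day 2) has no saddle point. Let the inspector play day 1 with probability p; indifference gives −6p + 7(1−p) = 6p + (1−p), so p = 1/3.
Similarly the inspectee's optimal q on day 1 is 5/18, and the value is -6·(5/18) + (6)·(13/18) = 8/3.

8/3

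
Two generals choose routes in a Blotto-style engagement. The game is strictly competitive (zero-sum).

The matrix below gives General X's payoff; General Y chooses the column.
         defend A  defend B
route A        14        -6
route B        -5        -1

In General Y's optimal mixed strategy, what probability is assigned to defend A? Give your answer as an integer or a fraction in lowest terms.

5/24

Row minima are -6 and -5, so General X's maximin is -5; column maxima are 14 and -1, so General Y's minimax is -1. These differ, so the equilibrium is in mixed strategies.
Let General Y play defend A with probability q. General X is indifferent when 14q − 6(1−q) = −5q − (1−q), giving q = 5/24.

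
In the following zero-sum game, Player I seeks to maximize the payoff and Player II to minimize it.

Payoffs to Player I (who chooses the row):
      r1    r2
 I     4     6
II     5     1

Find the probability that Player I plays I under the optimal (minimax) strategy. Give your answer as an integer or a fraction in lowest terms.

2/3

Row minima are 4 and 1, so Player I's maximin is 4; column maxima are 5 and 6, so Player II's minimax is 5. These differ, so the equilibrium is in mixed strategies.
Let Player I play I with probability p. Player II is indifferent when 4p + 5(1−p) = 6p + (1−p), giving p = 2/3.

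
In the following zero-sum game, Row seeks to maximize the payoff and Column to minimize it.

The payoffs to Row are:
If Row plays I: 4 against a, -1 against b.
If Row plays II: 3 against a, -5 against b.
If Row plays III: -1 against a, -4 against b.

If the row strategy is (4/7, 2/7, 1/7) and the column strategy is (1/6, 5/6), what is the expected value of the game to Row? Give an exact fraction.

Against (1/6, 5/6), each row's expected payoff is I: -1/6; II: -11/3; III: -7/2.
Taking the (4/7, 2/7, 1/7)-weighted average: (4/7)·(-1/6) + (2/7)·(-11/3) + (1/7)·(-7/2) = -23/14.

-23/14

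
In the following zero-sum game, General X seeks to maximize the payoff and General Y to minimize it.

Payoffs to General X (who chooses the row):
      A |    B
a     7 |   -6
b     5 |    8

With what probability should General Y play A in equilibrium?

Row minima are -6 and 5, so General X's maximin is 5; column maxima are 7 and 8, so General Y's minimax is 7. These differ, so the equilibrium is in mixed strategies.
Let General Y play A with probability q. General X is indifferent when 7q − 6(1−q) = 5q + 8(1−q), giving q = 7/8.

7/8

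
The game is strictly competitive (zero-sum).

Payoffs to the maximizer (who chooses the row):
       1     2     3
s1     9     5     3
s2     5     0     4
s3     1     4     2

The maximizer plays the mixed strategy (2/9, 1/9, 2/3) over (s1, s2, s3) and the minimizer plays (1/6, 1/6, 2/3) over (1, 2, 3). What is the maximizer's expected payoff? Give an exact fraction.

Against (1/6, 1/6, 2/3), each row's expected payoff is s1: 13/3; s2: 7/2; s3: 13/6.
Taking the (2/9, 1/9, 2/3)-weighted average: (2/9)·(13/3) + (1/9)·(7/2) + (2/3)·(13/6) = 151/54.

151/54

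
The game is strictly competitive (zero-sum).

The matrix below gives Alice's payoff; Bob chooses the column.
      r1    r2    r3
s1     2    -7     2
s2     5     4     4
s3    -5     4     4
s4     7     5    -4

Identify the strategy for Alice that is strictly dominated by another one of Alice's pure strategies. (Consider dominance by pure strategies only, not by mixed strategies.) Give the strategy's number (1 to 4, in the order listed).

1

Compare s1 with s2: 5 > 2, 4 > -7, 4 > 2.
So s2 strictly dominates s1 for Alice; s1 is strictly dominated.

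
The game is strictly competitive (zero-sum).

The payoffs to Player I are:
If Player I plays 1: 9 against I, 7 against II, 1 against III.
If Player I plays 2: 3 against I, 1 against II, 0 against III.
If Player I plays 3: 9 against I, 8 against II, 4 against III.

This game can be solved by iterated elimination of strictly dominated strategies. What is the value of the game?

4

Column I is strictly dominated by II for Player II (7<9, 1<3, 8<9); eliminate I.
Column II is strictly dominated by III for Player II (1<7, 0<1, 4<8); eliminate II.
Row 1 is strictly dominated by row 3 (4>1); eliminate 1.
Row 2 is strictly dominated by row 3 (4>0); eliminate 2.
Only (3, III) remains, with payoff 4.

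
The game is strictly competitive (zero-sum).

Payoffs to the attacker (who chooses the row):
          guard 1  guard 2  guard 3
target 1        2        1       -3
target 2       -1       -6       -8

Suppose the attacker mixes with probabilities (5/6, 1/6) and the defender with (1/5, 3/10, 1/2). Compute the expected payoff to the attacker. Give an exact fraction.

-5/3

Against (1/5, 3/10, 1/2), each row's expected payoff is target 1: -4/5; target 2: -6.
Taking the (5/6, 1/6)-weighted average: (5/6)·(-4/5) + (1/6)·(-6) = -5/3.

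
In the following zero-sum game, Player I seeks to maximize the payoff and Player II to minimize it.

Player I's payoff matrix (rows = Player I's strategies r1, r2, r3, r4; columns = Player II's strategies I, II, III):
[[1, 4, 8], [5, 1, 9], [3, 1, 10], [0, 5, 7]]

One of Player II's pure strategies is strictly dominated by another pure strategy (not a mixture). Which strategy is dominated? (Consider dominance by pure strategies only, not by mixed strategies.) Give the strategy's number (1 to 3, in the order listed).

Player II prefers columns that give Player I less. Compare III with I: 1 < 8, 5 < 9, 3 < 10, 0 < 7.
So I strictly dominates III for Player II; III is strictly dominated.

3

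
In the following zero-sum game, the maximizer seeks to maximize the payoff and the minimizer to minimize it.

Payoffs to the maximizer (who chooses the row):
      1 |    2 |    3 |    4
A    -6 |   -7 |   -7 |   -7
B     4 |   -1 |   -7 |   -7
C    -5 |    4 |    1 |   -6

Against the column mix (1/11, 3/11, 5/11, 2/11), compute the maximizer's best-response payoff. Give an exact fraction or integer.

0

A: (-6)·(1/11) + (-7)·(3/11) + (-7)·(5/11) + (-7)·(2/11) = -76/11.
B: (4)·(1/11) + (-1)·(3/11) + (-7)·(5/11) + (-7)·(2/11) = -48/11.
C: (-5)·(1/11) + (4)·(3/11) + (1)·(5/11) + (-6)·(2/11) = 0.
The best pure response is C with expected payoff 0.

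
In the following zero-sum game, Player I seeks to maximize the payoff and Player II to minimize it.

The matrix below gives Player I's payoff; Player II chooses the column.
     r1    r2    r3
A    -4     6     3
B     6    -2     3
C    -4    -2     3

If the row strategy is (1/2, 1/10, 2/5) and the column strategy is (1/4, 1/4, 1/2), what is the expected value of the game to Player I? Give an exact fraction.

5/4

Against (1/4, 1/4, 1/2), each row's expected payoff is A: 2; B: 5/2; C: 0.
Taking the (1/2, 1/10, 2/5)-weighted average: (1/2)·(2) + (1/10)·(5/2) + (2/5)·(0) = 5/4.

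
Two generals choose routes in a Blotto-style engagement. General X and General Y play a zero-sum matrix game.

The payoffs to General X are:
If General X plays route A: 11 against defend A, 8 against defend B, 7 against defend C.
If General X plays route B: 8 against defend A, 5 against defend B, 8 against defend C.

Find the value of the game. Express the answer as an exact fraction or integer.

29/4

Column defend A is strictly dominated by defend B for General Y (it gives General X more in every row).
The remaining 2×2 game on (route A, route B) × (defend B, defend C) has no saddle point. Let General X play route A with probability p; indifference gives 8p + 5(1−p) = 7p + 8(1−p), so p = 3/4.
Similarly General Y's optimal q on defend B is 1/4, and the value is 8·(1/4) + (7)·(3/4) = 29/4.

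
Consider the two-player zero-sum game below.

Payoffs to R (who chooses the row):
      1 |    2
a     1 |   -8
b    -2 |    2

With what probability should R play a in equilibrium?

Row minima are -8 and -2, so R's maximin is -2; column maxima are 1 and 2, so C's minimax is 1. These differ, so the equilibrium is in mixed strategies.
Let R play a with probability p. C is indifferent when p − 2(1−p) = −8p + 2(1−p), giving p = 4/13.

4/13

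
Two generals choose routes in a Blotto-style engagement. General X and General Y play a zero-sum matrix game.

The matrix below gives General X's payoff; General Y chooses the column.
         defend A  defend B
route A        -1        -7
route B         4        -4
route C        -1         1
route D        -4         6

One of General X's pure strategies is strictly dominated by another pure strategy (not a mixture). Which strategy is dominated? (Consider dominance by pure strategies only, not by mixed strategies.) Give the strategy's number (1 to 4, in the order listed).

1

Compare route A with route B: 4 > -1, -4 > -7.
So route B strictly dominates route A for General X; route A is strictly dominated.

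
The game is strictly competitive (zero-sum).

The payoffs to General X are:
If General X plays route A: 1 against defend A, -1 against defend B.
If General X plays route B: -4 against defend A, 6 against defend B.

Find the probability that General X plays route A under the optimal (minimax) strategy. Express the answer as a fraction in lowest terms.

5/6

Row minima are -1 and -4, so General X's maximin is -1; column maxima are 1 and 6, so General Y's minimax is 1. These differ, so the equilibrium is in mixed strategies.
Let General X play route A with probability p. General Y is indifferent when p − 4(1−p) = −p + 6(1−p), giving p = 5/6.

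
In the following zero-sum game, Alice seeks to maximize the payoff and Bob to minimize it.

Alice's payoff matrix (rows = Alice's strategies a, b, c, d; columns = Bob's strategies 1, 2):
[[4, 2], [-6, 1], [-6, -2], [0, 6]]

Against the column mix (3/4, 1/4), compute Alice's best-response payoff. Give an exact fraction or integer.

7/2

a: (4)·(3/4) + (2)·(1/4) = 7/2.
b: (-6)·(3/4) + (1)·(1/4) = -17/4.
c: (-6)·(3/4) + (-2)·(1/4) = -5.
d: (0)·(3/4) + (6)·(1/4) = 3/2.
The best pure response is a with expected payoff 7/2.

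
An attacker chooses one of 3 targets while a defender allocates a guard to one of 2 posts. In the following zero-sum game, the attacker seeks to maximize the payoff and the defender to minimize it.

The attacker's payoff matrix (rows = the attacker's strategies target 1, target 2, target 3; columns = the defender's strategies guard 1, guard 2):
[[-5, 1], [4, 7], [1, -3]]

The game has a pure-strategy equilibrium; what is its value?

4

Row minima: -5, 4, -3 → the attacker's maximin is 4.
Column maxima: 4, 7 → the defender's minimax is 4.
They coincide at (target 2, guard 1), so the value is 4.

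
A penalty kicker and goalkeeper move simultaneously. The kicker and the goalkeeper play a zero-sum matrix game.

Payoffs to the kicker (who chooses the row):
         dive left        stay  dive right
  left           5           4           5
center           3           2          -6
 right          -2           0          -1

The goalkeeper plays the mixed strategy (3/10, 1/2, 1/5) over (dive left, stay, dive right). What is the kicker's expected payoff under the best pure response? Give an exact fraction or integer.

left: (5)·(3/10) + (4)·(1/2) + (5)·(1/5) = 9/2.
center: (3)·(3/10) + (2)·(1/2) + (-6)·(1/5) = 7/10.
right: (-2)·(3/10) + (0)·(1/2) + (-1)·(1/5) = -4/5.
The best pure response is left with expected payoff 9/2.

9/2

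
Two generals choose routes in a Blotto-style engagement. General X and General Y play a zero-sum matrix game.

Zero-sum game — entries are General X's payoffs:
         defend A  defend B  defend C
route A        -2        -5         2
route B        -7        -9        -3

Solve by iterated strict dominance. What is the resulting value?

Column defend A is strictly dominated by defend B for General Y (-5<-2, -9<-7); eliminate defend A.
Row route B is strictly dominated by row route A (-5>-9, 2>-3); eliminate route B.
Column defend C is strictly dominated by defend B for General Y (-5<2); eliminate defend C.
Only (route A, defend B) remains, with payoff -5.

-5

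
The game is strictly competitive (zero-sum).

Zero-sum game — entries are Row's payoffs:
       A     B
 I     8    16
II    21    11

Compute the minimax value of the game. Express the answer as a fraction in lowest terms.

124/9

Row minima are 8 and 11, so Row's maximin is 11; column maxima are 21 and 16, so Column's minimax is 16. These differ, so the equilibrium is in mixed strategies.
Let Row play I with probability p. Column is indifferent when 8p + 21(1−p) = 16p + 11(1−p), giving p = 5/9.
Let Column play A with probability q. Row is indifferent when 8q + 16(1−q) = 21q + 11(1−q), giving q = 5/18.
The value is 8·(5/18) + (16)·(13/18) = 124/9.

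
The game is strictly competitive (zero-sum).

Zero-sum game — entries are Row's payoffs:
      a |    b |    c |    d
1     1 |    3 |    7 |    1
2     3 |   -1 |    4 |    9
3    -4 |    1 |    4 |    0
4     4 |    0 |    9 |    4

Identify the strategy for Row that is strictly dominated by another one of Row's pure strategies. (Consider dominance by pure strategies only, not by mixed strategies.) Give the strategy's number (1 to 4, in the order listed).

3

Compare 3 with 1: 1 > -4, 3 > 1, 7 > 4, 1 > 0.
So 1 strictly dominates 3 for Row; 3 is strictly dominated.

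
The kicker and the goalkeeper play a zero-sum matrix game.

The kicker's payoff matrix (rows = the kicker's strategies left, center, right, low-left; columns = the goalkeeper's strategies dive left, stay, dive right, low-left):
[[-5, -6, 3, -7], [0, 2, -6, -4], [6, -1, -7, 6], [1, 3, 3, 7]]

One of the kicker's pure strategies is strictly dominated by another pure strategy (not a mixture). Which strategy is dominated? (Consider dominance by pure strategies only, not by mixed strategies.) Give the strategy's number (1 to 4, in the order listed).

Compare center with low-left: 1 > 0, 3 > 2, 3 > -6, 7 > -4.
So low-left strictly dominates center for the kicker; center is strictly dominated.

2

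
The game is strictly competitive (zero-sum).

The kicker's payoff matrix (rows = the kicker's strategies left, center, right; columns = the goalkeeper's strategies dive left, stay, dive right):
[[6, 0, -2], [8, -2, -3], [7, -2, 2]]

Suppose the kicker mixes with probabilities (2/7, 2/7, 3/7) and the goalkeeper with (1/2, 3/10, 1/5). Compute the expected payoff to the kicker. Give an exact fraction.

Against (1/2, 3/10, 1/5), each row's expected payoff is left: 13/5; center: 14/5; right: 33/10.
Taking the (2/7, 2/7, 3/7)-weighted average: (2/7)·(13/5) + (2/7)·(14/5) + (3/7)·(33/10) = 207/70.

207/70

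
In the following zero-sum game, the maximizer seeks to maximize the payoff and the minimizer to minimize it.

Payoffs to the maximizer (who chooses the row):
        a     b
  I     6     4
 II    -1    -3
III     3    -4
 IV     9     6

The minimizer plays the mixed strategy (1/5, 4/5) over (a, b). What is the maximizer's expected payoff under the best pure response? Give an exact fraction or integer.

33/5

I: (6)·(1/5) + (4)·(4/5) = 22/5.
II: (-1)·(1/5) + (-3)·(4/5) = -13/5.
III: (3)·(1/5) + (-4)·(4/5) = -13/5.
IV: (9)·(1/5) + (6)·(4/5) = 33/5.
The best pure response is IV with expected payoff 33/5.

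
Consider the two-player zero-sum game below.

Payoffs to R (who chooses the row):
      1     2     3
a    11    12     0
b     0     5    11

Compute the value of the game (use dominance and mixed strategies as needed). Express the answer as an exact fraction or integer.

Column 2 is strictly dominated by 1 for C (it gives R more in every row).
The remaining 2×2 game on (a, b) × (1, 3) has no saddle point. Let R play a with probability p; indifference gives 11p = 11(1−p), so p = 1/2.
Similarly C's optimal q on 1 is 1/2, and the value is 11·(1/2) + (0)·(1/2) = 11/2.

11/2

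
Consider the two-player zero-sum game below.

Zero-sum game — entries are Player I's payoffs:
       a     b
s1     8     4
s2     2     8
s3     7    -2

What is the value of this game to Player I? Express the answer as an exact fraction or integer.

28/5

Row s3 is strictly dominated by row s1, so Player I never plays it.
The remaining 2×2 game on (s1, s2) × (a, b) has no saddle point. Let Player I play s1 with probability p; indifference gives 8p + 2(1−p) = 4p + 8(1−p), so p = 3/5.
Similarly Player II's optimal q on a is 2/5, and the value is 8·(2/5) + (4)·(3/5) = 28/5.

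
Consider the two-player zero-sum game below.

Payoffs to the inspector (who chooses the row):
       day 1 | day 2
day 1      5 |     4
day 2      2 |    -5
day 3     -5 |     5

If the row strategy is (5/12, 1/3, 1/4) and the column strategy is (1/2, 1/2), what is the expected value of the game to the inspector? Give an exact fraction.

11/8

Against (1/2, 1/2), each row's expected payoff is day 1: 9/2; day 2: -3/2; day 3: 0.
Taking the (5/12, 1/3, 1/4)-weighted average: (5/12)·(9/2) + (1/3)·(-3/2) + (1/4)·(0) = 11/8.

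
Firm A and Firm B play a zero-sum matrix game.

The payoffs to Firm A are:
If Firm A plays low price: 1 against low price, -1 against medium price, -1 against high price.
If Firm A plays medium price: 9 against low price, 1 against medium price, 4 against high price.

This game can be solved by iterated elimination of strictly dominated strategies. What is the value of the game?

Row low price is strictly dominated by row medium price (9>1, 1>-1, 4>-1); eliminate low price.
Column low price is strictly dominated by medium price for Firm B (1<9); eliminate low price.
Column high price is strictly dominated by medium price for Firm B (1<4); eliminate high price.
Only (medium price, medium price) remains, with payoff 1.

1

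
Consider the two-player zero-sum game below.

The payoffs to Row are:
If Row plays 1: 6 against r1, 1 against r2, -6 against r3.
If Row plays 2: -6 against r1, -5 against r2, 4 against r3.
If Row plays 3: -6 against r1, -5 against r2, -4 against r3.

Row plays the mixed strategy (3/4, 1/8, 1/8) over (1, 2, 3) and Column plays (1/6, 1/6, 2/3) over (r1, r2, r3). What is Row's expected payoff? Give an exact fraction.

Against (1/6, 1/6, 2/3), each row's expected payoff is 1: -17/6; 2: 5/6; 3: -9/2.
Taking the (3/4, 1/8, 1/8)-weighted average: (3/4)·(-17/6) + (1/8)·(5/6) + (1/8)·(-9/2) = -31/12.

-31/12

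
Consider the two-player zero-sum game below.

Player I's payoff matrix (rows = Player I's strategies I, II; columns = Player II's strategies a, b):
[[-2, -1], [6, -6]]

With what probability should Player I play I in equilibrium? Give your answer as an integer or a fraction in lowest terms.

12/13

Row minima are -2 and -6, so Player I's maximin is -2; column maxima are 6 and -1, so Player II's minimax is -1. These differ, so the equilibrium is in mixed strategies.
Let Player I play I with probability p. Player II is indifferent when −2p + 6(1−p) = −p − 6(1−p), giving p = 12/13.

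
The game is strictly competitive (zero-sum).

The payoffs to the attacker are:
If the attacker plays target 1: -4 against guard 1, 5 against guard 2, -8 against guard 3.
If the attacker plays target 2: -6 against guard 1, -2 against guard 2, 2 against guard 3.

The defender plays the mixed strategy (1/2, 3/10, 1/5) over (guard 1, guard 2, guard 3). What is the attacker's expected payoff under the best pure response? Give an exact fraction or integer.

-21/10

target 1: (-4)·(1/2) + (5)·(3/10) + (-8)·(1/5) = -21/10.
target 2: (-6)·(1/2) + (-2)·(3/10) + (2)·(1/5) = -16/5.
The best pure response is target 1 with expected payoff -21/10.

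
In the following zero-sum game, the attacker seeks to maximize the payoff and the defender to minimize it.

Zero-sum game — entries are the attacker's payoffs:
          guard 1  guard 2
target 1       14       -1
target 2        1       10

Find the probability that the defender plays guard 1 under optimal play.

11/24

Row minima are -1 and 1, so the attacker's maximin is 1; column maxima are 14 and 10, so the defender's minimax is 10. These differ, so the equilibrium is in mixed strategies.
Let the defender play guard 1 with probability q. The attacker is indifferent when 14q − (1−q) = q + 10(1−q), giving q = 11/24.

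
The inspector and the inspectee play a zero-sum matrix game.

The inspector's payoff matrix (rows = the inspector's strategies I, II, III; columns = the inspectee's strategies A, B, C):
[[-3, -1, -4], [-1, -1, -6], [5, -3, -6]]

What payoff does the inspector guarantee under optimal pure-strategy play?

-4

Row minima: -4, -6, -6 → the inspector's maximin is -4.
Column maxima: 5, -1, -4 → the inspectee's minimax is -4.
They coincide at (I, C), so the value is -4.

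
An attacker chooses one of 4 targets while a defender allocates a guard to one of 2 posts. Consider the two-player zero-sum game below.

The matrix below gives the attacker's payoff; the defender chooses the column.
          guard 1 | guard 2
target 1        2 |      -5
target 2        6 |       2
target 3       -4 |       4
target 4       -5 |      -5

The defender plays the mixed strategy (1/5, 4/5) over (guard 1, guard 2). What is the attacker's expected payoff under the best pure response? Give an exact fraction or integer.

14/5

target 1: (2)·(1/5) + (-5)·(4/5) = -18/5.
target 2: (6)·(1/5) + (2)·(4/5) = 14/5.
target 3: (-4)·(1/5) + (4)·(4/5) = 12/5.
target 4: (-5)·(1/5) + (-5)·(4/5) = -5.
The best pure response is target 2 with expected payoff 14/5.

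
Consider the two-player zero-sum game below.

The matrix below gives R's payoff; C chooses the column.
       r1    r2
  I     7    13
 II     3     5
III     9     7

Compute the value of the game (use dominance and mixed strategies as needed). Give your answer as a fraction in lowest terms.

17/2

Row II is strictly dominated by row III, so R never plays it.
The remaining 2×2 game on (I, III) × (r1, r2) has no saddle point. Let R play I with probability p; indifference gives 7p + 9(1−p) = 13p + 7(1−p), so p = 1/4.
Similarly C's optimal q on r1 is 3/4, and the value is 7·(3/4) + (13)·(1/4) = 17/2.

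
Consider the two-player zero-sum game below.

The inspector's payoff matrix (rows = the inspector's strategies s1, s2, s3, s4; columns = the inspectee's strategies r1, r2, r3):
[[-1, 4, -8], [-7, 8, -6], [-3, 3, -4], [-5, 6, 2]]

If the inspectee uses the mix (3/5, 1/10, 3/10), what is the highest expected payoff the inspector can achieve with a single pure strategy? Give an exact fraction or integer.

-9/5

s1: (-1)·(3/5) + (4)·(1/10) + (-8)·(3/10) = -13/5.
s2: (-7)·(3/5) + (8)·(1/10) + (-6)·(3/10) = -26/5.
s3: (-3)·(3/5) + (3)·(1/10) + (-4)·(3/10) = -27/10.
s4: (-5)·(3/5) + (6)·(1/10) + (2)·(3/10) = -9/5.
The best pure response is s4 with expected payoff -9/5.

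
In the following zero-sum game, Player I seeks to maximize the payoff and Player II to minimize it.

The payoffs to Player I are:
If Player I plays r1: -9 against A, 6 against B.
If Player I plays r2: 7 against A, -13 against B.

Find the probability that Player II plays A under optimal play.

Row minima are -9 and -13, so Player I's maximin is -9; column maxima are 7 and 6, so Player II's minimax is 6. These differ, so the equilibrium is in mixed strategies.
Let Player II play A with probability q. Player I is indifferent when −9q + 6(1−q) = 7q − 13(1−q), giving q = 19/35.

19/35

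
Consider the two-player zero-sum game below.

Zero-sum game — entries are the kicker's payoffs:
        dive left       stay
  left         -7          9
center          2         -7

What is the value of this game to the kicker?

-31/25

Row minima are -7 and -7, so the kicker's maximin is -7; column maxima are 2 and 9, so the goalkeeper's minimax is 2. These differ, so the equilibrium is in mixed strategies.
Let the kicker play left with probability p. The goalkeeper is indifferent when −7p + 2(1−p) = 9p − 7(1−p), giving p = 9/25.
Let the goalkeeper play dive left with probability q. The kicker is indifferent when −7q + 9(1−q) = 2q − 7(1−q), giving q = 16/25.
The value is -7·(16/25) + (9)·(9/25) = -31/25.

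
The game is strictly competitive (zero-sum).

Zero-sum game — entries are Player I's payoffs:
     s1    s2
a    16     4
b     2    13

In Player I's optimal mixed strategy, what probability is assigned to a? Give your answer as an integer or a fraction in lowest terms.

Row minima are 4 and 2, so Player I's maximin is 4; column maxima are 16 and 13, so Player II's minimax is 13. These differ, so the equilibrium is in mixed strategies.
Let Player I play a with probability p. Player II is indifferent when 16p + 2(1−p) = 4p + 13(1−p), giving p = 11/23.

11/23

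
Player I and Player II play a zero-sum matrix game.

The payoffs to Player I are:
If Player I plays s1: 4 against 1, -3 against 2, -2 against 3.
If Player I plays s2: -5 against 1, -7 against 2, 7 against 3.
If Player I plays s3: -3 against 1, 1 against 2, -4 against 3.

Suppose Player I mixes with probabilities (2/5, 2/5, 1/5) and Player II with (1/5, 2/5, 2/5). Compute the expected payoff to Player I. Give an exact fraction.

Against (1/5, 2/5, 2/5), each row's expected payoff is s1: -6/5; s2: -1; s3: -9/5.
Taking the (2/5, 2/5, 1/5)-weighted average: (2/5)·(-6/5) + (2/5)·(-1) + (1/5)·(-9/5) = -31/25.

-31/25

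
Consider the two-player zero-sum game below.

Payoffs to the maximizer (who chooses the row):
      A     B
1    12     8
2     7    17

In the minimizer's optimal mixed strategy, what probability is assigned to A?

Row minima are 8 and 7, so the maximizer's maximin is 8; column maxima are 12 and 17, so the minimizer's minimax is 12. These differ, so the equilibrium is in mixed strategies.
Let the minimizer play A with probability q. The maximizer is indifferent when 12q + 8(1−q) = 7q + 17(1−q), giving q = 9/14.

9/14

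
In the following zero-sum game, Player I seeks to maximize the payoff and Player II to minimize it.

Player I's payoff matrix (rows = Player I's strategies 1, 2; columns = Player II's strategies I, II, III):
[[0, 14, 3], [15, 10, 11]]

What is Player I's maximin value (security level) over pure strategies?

10

The worst-case payoff for each row is 1: 0, 2: 10.
The best of these is 10.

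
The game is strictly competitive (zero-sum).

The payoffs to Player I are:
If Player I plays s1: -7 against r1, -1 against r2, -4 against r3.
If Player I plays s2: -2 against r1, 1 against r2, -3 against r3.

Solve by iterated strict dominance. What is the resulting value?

Row s1 is strictly dominated by row s2 (-2>-7, 1>-1, -3>-4); eliminate s1.
Column r1 is strictly dominated by r3 for Player II (-3<-2); eliminate r1.
Column r2 is strictly dominated by r3 for Player II (-3<1); eliminate r2.
Only (s2, r3) remains, with payoff -3.

-3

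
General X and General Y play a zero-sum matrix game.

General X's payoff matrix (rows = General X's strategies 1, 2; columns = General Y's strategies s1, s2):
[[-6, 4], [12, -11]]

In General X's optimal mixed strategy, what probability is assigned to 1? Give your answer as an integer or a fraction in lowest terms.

Row minima are -6 and -11, so General X's maximin is -6; column maxima are 12 and 4, so General Y's minimax is 4. These differ, so the equilibrium is in mixed strategies.
Let General X play 1 with probability p. General Y is indifferent when −6p + 12(1−p) = 4p − 11(1−p), giving p = 23/33.

23/33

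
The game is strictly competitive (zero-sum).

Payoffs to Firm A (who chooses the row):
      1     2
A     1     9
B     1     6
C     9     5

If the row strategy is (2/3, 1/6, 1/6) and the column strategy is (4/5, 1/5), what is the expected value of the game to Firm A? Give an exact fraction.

Against (4/5, 1/5), each row's expected payoff is A: 13/5; B: 2; C: 41/5.
Taking the (2/3, 1/6, 1/6)-weighted average: (2/3)·(13/5) + (1/6)·(2) + (1/6)·(41/5) = 103/30.

103/30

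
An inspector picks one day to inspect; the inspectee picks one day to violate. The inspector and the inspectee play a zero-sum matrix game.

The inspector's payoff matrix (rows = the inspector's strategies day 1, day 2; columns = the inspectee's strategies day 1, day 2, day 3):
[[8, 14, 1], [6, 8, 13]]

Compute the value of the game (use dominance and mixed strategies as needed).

Column day 2 is strictly dominated by day 1 for the inspectee (it gives the inspector more in every row).
The remaining 2×2 game on (day 1, day 2) × (day 1, day 3) has no saddle point. Let the inspector play day 1 with probability p; indifference gives 8p + 6(1−p) = p + 13(1−p), so p = 1/2.
Similarly the inspectee's optimal q on day 1 is 6/7, and the value is 8·(6/7) + (1)·(1/7) = 7.

7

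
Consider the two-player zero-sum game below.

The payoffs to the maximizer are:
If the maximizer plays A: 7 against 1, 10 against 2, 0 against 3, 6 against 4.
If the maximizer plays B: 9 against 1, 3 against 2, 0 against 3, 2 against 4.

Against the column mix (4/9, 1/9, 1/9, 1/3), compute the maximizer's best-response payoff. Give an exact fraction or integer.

56/9

A: (7)·(4/9) + (10)·(1/9) + (0)·(1/9) + (6)·(1/3) = 56/9.
B: (9)·(4/9) + (3)·(1/9) + (0)·(1/9) + (2)·(1/3) = 5.
The best pure response is A with expected payoff 56/9.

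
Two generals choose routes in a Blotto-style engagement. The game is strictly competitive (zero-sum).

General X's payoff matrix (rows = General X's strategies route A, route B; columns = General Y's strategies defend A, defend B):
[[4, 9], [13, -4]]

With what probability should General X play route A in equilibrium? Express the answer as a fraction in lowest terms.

Row minima are 4 and -4, so General X's maximin is 4; column maxima are 13 and 9, so General Y's minimax is 9. These differ, so the equilibrium is in mixed strategies.
Let General X play route A with probability p. General Y is indifferent when 4p + 13(1−p) = 9p − 4(1−p), giving p = 17/22.

17/22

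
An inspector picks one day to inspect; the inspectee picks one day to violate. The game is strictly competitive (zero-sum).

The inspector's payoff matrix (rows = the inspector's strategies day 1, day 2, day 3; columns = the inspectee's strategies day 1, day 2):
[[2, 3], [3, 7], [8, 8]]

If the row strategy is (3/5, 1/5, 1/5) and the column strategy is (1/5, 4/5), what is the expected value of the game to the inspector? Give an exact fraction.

Against (1/5, 4/5), each row's expected payoff is day 1: 14/5; day 2: 31/5; day 3: 8.
Taking the (3/5, 1/5, 1/5)-weighted average: (3/5)·(14/5) + (1/5)·(31/5) + (1/5)·(8) = 113/25.

113/25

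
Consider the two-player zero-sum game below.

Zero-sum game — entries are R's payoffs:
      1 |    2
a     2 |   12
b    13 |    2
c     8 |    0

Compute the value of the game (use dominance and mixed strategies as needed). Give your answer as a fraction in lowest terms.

Row c is strictly dominated by row b, so R never plays it.
The remaining 2×2 game on (a, b) × (1, 2) has no saddle point. Let R play a with probability p; indifference gives 2p + 13(1−p) = 12p + 2(1−p), so p = 11/21.
Similarly C's optimal q on 1 is 10/21, and the value is 2·(10/21) + (12)·(11/21) = 152/21.

152/21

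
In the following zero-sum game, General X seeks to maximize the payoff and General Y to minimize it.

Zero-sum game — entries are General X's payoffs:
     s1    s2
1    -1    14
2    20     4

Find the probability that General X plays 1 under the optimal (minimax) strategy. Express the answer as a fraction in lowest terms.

Row minima are -1 and 4, so General X's maximin is 4; column maxima are 20 and 14, so General Y's minimax is 14. These differ, so the equilibrium is in mixed strategies.
Let General X play 1 with probability p. General Y is indifferent when −p + 20(1−p) = 14p + 4(1−p), giving p = 16/31.

16/31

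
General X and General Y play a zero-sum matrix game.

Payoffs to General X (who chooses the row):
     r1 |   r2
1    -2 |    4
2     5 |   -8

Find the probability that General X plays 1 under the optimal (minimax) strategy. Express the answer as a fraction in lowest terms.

13/19

Row minima are -2 and -8, so General X's maximin is -2; column maxima are 5 and 4, so General Y's minimax is 4. These differ, so the equilibrium is in mixed strategies.
Let General X play 1 with probability p. General Y is indifferent when −2p + 5(1−p) = 4p − 8(1−p), giving p = 13/19.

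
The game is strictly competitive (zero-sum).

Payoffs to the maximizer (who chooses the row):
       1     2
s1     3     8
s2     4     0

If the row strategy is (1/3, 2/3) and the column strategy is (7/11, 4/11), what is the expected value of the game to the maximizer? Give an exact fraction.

Against (7/11, 4/11), each row's expected payoff is s1: 53/11; s2: 28/11.
Taking the (1/3, 2/3)-weighted average: (1/3)·(53/11) + (2/3)·(28/11) = 109/33.

109/33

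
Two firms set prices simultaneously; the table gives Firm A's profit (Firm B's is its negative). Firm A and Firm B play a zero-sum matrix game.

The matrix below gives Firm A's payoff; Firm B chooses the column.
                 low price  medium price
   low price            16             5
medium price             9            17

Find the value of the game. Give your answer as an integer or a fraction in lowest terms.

227/19

Row minima are 5 and 9, so Firm A's maximin is 9; column maxima are 16 and 17, so Firm B's minimax is 16. These differ, so the equilibrium is in mixed strategies.
Let Firm A play low price with probability p. Firm B is indifferent when 16p + 9(1−p) = 5p + 17(1−p), giving p = 8/19.
Let Firm B play low price with probability q. Firm A is indifferent when 16q + 5(1−q) = 9q + 17(1−q), giving q = 12/19.
The value is 16·(12/19) + (5)·(7/19) = 227/19.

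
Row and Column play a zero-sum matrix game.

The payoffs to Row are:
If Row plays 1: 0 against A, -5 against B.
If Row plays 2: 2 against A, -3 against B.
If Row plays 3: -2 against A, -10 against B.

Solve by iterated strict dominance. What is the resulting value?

Column A is strictly dominated by B for Column (-5<0, -3<2, -10<-2); eliminate A.
Row 3 is strictly dominated by row 1 (-5>-10); eliminate 3.
Row 1 is strictly dominated by row 2 (-3>-5); eliminate 1.
Only (2, B) remains, with payoff -3.

-3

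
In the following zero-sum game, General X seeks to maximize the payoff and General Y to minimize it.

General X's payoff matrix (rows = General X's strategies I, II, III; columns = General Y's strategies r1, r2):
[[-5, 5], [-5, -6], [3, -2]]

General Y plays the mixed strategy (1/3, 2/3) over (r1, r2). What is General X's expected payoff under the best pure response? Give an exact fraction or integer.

I: (-5)·(1/3) + (5)·(2/3) = 5/3.
II: (-5)·(1/3) + (-6)·(2/3) = -17/3.
III: (3)·(1/3) + (-2)·(2/3) = -1/3.
The best pure response is I with expected payoff 5/3.

5/3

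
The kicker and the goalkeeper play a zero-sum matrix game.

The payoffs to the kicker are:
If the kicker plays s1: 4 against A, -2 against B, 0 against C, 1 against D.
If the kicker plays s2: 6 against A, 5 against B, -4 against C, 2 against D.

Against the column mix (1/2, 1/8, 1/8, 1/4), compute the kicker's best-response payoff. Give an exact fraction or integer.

s1: (4)·(1/2) + (-2)·(1/8) + (0)·(1/8) + (1)·(1/4) = 2.
s2: (6)·(1/2) + (5)·(1/8) + (-4)·(1/8) + (2)·(1/4) = 29/8.
The best pure response is s2 with expected payoff 29/8.

29/8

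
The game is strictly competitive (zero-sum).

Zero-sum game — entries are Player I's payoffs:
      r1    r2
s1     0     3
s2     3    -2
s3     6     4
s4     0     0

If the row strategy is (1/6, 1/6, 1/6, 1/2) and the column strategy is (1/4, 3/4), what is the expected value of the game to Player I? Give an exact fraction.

Against (1/4, 3/4), each row's expected payoff is s1: 9/4; s2: -3/4; s3: 9/2; s4: 0.
Taking the (1/6, 1/6, 1/6, 1/2)-weighted average: (1/6)·(9/4) + (1/6)·(-3/4) + (1/6)·(9/2) + (1/2)·(0) = 1.

1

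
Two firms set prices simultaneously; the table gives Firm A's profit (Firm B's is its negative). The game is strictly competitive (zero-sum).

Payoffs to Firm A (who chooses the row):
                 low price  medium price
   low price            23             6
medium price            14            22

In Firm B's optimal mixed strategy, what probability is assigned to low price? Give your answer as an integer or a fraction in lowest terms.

16/25

Row minima are 6 and 14, so Firm A's maximin is 14; column maxima are 23 and 22, so Firm B's minimax is 22. These differ, so the equilibrium is in mixed strategies.
Let Firm B play low price with probability q. Firm A is indifferent when 23q + 6(1−q) = 14q + 22(1−q), giving q = 16/25.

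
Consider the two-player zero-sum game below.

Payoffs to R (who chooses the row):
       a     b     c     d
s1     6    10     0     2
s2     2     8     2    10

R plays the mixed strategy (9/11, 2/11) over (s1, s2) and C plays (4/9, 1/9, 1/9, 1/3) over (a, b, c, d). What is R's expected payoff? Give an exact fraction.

152/33

Against (4/9, 1/9, 1/9, 1/3), each row's expected payoff is s1: 40/9; s2: 16/3.
Taking the (9/11, 2/11)-weighted average: (9/11)·(40/9) + (2/11)·(16/3) = 152/33.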